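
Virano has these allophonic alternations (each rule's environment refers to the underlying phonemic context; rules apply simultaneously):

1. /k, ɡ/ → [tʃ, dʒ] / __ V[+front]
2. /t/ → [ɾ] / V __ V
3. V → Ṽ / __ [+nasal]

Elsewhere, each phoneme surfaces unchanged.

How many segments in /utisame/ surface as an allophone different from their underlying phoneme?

Segments that undergo a rule: /t/ → [ɾ] (rule 2); /a/ → [ã] (rule 3).
All other segments surface unchanged.

2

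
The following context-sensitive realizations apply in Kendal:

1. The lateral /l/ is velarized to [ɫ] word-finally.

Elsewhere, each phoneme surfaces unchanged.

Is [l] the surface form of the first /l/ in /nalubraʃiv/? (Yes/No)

Yes

/l/ (between /a/ and /u/) fails the environment for rule 1, so it stays [l].
The actual realization is [l], which matches [l].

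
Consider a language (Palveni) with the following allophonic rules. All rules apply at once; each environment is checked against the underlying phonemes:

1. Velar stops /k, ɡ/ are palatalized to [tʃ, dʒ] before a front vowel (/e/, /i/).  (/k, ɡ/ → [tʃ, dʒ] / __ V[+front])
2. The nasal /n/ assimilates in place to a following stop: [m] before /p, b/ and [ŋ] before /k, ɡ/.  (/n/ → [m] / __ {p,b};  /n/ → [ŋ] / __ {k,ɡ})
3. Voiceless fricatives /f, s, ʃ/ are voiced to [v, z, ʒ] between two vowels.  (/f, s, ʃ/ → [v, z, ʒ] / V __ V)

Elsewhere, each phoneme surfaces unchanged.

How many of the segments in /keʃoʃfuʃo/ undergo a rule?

Segments that undergo a rule: /k/ → [tʃ] (rule 1); /ʃ/ → [ʒ] (rule 3); /ʃ/ → [ʒ] (rule 3).
All other segments surface unchanged.

3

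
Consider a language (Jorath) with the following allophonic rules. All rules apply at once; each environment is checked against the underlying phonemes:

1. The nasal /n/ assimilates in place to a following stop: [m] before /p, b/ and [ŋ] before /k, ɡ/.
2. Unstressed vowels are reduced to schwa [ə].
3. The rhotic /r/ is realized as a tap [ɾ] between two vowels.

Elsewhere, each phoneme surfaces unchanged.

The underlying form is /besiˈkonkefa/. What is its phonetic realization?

[bəsəˈkoŋkəfə]

/b/ (word-initial) is unaffected → [b].
Rule 2 applies to /e/ (between /b/ and /s/: in an unstressed syllable) → [ə].
/s/ (between /e/ and /i/) is unaffected → [s].
/i/ (between /s/ and /k/): in an unstressed syllable, so rule 2 applies → [ə].
/k/ stays [k].
/o/ (between /k/ and /n/) is in the target of rule 2 but the environment (in an unstressed syllable) is not met → [o].
/n/ (between /o/ and /k/) occurs before a labial or velar stop → [ŋ] by rule 1.
/k/ (between /n/ and /e/) is unaffected → [k].
/e/ — between /k/ and /f/, in an unstressed syllable — surfaces as [ə] (rule 2).
/f/ stays [f].
/a/ (word-final) occurs in an unstressed syllable → [ə] by rule 2.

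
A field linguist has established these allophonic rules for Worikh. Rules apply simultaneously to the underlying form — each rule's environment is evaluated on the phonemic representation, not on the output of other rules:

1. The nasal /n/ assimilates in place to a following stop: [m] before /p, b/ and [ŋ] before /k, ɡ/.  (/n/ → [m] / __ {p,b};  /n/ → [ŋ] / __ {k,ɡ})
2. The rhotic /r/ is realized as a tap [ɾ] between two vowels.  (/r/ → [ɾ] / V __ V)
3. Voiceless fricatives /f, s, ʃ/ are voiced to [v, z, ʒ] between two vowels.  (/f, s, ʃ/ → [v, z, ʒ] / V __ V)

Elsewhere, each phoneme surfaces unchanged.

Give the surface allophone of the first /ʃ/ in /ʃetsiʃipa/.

/ʃ/ (word-initial): rule 3 targets it, but not between two vowels → unchanged [ʃ].

[ʃ]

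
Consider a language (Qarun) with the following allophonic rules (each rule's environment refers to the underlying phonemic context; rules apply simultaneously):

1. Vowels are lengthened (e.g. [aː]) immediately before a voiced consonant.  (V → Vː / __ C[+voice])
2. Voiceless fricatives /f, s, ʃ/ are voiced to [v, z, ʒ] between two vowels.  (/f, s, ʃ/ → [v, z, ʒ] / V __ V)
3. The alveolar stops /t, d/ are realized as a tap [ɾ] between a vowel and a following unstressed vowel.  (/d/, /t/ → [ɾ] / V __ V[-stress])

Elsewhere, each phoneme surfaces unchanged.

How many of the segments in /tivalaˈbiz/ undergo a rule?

4

Segments that undergo a rule: /i/ → [iː] (rule 1); /a/ → [aː] (rule 1); /a/ → [aː] (rule 1); /i/ → [iː] (rule 1).
All other segments surface unchanged.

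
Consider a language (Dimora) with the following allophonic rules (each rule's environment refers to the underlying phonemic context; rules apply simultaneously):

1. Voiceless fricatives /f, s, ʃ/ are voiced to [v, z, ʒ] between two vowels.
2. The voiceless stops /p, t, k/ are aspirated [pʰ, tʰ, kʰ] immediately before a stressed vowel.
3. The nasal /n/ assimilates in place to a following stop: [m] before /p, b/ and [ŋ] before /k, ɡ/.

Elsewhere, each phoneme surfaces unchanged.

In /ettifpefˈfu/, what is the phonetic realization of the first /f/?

[f]

/f/ (between /i/ and /p/): rule 1 targets it, but not between two vowels → unchanged [f].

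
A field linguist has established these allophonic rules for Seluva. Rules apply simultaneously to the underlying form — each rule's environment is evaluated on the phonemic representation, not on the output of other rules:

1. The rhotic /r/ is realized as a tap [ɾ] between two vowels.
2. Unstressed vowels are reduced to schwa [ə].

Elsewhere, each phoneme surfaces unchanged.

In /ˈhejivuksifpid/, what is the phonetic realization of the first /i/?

[ə]

/i/ meets the environment for rule 2 (in an unstressed syllable) → [ə].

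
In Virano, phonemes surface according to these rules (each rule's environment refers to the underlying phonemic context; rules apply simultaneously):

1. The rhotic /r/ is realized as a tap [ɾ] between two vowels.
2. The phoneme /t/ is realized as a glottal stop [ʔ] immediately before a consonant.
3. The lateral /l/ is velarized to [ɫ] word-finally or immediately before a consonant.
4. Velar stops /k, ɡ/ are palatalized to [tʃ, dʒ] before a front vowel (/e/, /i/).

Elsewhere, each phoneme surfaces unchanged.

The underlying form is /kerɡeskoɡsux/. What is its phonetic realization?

Rule 4 applies to /k/ (word-initial: before a front vowel) → [tʃ].
/r/ (between /e/ and /ɡ/) fails the environment for rule 1, so it stays [r].
/ɡ/ — between /r/ and /e/, before a front vowel — surfaces as [dʒ] (rule 4).
/k/ (between /s/ and /o/) fails the environment for rule 4, so it stays [k].
/ɡ/ (between /o/ and /s/) fails the environment for rule 4, so it stays [ɡ].

[tʃerdʒeskoɡsux]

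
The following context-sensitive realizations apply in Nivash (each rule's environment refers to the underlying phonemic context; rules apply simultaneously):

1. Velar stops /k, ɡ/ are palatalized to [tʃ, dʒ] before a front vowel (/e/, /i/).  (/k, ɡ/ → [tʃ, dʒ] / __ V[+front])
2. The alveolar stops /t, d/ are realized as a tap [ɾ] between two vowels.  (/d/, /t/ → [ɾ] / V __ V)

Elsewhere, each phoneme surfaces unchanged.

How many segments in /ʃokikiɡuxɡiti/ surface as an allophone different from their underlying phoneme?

Segments that undergo a rule: /k/ → [tʃ] (rule 1); /k/ → [tʃ] (rule 1); /ɡ/ → [dʒ] (rule 1); /t/ → [ɾ] (rule 2).
All other segments surface unchanged.

4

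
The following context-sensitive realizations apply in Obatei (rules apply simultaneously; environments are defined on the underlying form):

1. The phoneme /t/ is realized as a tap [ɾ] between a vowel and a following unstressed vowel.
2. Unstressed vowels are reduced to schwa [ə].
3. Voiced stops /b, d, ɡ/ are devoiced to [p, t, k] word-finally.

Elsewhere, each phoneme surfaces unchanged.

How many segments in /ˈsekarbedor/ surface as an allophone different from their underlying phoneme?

3

Segments that undergo a rule: /a/ → [ə] (rule 2); /e/ → [ə] (rule 2); /o/ → [ə] (rule 2).
All other segments surface unchanged.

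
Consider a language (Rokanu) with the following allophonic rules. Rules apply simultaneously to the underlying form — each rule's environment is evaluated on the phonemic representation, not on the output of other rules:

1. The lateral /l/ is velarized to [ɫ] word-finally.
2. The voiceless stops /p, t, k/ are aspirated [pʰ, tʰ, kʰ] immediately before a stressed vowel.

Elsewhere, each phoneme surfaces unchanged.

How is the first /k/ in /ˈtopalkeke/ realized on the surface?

[k]

/k/ (between /l/ and /e/): rule 2 targets it, but not immediately before a stressed vowel → unchanged [k].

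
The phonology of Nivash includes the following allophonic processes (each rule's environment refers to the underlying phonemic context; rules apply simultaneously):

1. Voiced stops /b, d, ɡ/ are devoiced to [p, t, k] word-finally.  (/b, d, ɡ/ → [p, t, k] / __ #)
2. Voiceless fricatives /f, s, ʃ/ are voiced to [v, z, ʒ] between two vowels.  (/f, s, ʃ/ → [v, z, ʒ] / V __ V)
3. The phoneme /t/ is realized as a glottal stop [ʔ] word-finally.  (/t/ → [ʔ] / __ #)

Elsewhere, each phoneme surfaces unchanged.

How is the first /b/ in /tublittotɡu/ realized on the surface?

/b/ — between /u/ and /l/; rule 1 does not apply here → [b].

[b]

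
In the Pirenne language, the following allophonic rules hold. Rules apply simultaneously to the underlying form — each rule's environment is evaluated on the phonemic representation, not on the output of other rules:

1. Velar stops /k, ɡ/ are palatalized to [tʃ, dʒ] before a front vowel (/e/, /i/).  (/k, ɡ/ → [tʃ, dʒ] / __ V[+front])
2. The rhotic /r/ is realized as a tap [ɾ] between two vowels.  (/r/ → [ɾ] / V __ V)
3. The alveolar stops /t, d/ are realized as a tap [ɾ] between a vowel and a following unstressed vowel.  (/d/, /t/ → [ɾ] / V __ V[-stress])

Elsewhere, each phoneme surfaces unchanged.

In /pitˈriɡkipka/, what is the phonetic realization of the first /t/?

[t]

/t/ (between /i/ and /r/) is in the target of rule 3 but the environment (between a vowel and a following unstressed vowel) is not met → [t].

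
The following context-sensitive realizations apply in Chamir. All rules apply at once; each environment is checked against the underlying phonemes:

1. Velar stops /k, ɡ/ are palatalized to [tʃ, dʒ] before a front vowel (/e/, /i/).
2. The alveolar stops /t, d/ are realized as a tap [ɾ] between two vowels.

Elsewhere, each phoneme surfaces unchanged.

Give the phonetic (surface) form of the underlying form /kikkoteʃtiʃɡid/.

Rule 1 applies to /k/ (word-initial: before a front vowel) → [tʃ].
/i/ stays [i].
/k/ (between /i/ and /k/) is in the target of rule 1 but the environment (before a front vowel) is not met → [k].
/k/ — between /k/ and /o/; rule 1 does not apply here → [k].
/o/ (between /k/ and /t/): no rule targets it → [o].
/t/ meets the environment for rule 2 (between two vowels) → [ɾ].
/e/ (between /t/ and /ʃ/): no rule targets it → [e].
/ʃ/ (between /e/ and /t/) is unaffected → [ʃ].
/t/ (between /ʃ/ and /i/): rule 2 targets it, but not between two vowels → unchanged [t].
/i/ stays [i].
/ʃ/ (between /i/ and /ɡ/): no rule targets it → [ʃ].
/ɡ/ (between /ʃ/ and /i/) occurs before a front vowel → [dʒ] by rule 1.
/i/ stays [i].
/d/ (word-final) fails the environment for rule 2, so it stays [d].

[tʃikkoɾeʃtiʃdʒid]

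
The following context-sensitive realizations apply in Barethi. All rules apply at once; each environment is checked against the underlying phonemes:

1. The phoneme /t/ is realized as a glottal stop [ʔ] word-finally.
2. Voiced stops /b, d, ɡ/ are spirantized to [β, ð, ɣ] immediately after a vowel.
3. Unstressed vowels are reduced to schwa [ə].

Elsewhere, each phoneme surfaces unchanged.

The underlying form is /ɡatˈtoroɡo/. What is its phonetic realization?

/ɡ/ — word-initial; rule 2 does not apply here → [ɡ].
/a/ — between /ɡ/ and /t/, in an unstressed syllable — surfaces as [ə] (rule 3).
/t/ (between /a/ and /t/) fails the environment for rule 1, so it stays [t].
/t/ (between /t/ and /o/) is in the target of rule 1 but the environment (word-finally) is not met → [t].
/o/ (between /t/ and /r/): rule 3 targets it, but not in an unstressed syllable → unchanged [o].
/r/ (between /o/ and /o/) is unaffected → [r].
/o/ (between /r/ and /ɡ/) occurs in an unstressed syllable → [ə] by rule 3.
/ɡ/ (between /o/ and /o/): immediately after a vowel, so rule 2 applies → [ɣ].
Rule 3 applies to /o/ (word-final: in an unstressed syllable) → [ə].

[ɡətˈtorəɣə]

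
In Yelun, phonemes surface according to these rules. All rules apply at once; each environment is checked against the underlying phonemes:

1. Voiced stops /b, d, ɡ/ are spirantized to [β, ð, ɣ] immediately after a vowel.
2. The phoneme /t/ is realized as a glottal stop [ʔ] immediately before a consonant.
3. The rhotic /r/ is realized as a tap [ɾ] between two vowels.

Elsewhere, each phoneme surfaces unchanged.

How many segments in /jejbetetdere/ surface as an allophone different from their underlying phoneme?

2

Segments that undergo a rule: /t/ → [ʔ] (rule 2); /r/ → [ɾ] (rule 3).
All other segments surface unchanged.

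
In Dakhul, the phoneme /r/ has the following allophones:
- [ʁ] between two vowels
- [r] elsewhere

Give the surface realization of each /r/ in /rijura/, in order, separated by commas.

[r], [ʁ]

Occurrence 1 (position 1): no conditioning environment matches → elsewhere allophone [r].
Occurrence 2 (position 5): between two vowels → [ʁ].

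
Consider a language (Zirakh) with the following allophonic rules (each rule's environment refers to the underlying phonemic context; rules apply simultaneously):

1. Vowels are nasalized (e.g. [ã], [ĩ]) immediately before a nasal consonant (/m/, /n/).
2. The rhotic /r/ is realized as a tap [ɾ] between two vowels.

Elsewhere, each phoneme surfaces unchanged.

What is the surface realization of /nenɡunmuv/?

[nẽnɡũnmuv]

/n/ (word-initial) is unaffected → [n].
/e/ (between /n/ and /n/): before a nasal consonant, so rule 1 applies → [ẽ].
/n/ (between /e/ and /ɡ/): no rule targets it → [n].
/ɡ/ stays [ɡ].
/u/ meets the environment for rule 1 (before a nasal consonant) → [ũ].
/n/ (between /u/ and /m/): no rule targets it → [n].
/m/ (between /n/ and /u/) is unaffected → [m].
/u/ — between /m/ and /v/; rule 1 does not apply here → [u].
/v/ (word-final) is unaffected → [v].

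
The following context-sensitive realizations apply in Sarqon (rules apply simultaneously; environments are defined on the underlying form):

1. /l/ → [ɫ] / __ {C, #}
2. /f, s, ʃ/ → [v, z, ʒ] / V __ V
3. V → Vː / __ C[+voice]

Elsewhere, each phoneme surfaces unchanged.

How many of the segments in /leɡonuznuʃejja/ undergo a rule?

5

Segments that undergo a rule: /e/ → [eː] (rule 3); /o/ → [oː] (rule 3); /u/ → [uː] (rule 3); /ʃ/ → [ʒ] (rule 2); /e/ → [eː] (rule 3).
All other segments surface unchanged.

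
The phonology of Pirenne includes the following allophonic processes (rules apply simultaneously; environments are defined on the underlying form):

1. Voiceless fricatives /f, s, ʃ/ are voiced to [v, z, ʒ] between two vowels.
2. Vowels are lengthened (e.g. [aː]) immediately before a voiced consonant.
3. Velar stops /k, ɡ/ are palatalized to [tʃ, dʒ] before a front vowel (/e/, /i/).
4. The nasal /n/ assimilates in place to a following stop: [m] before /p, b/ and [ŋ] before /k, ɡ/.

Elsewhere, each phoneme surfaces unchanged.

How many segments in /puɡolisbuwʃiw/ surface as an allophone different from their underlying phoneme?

4

Segments that undergo a rule: /u/ → [uː] (rule 2); /o/ → [oː] (rule 2); /u/ → [uː] (rule 2); /i/ → [iː] (rule 2).
All other segments surface unchanged.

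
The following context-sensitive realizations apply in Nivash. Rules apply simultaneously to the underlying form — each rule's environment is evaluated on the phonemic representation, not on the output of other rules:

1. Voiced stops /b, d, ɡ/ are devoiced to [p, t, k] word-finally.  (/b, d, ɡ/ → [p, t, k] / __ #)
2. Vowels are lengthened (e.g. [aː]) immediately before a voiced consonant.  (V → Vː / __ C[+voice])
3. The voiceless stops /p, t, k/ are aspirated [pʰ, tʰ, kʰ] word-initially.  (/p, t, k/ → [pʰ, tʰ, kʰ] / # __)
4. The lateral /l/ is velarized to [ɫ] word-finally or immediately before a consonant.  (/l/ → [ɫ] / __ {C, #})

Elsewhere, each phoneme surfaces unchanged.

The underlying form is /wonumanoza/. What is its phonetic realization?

/w/ — not in any rule's target class → [w].
/o/ meets the environment for rule 2 (before a voiced consonant) → [oː].
/n/ — not in any rule's target class → [n].
/u/ meets the environment for rule 2 (before a voiced consonant) → [uː].
/m/ stays [m].
/a/ — between /m/ and /n/, before a voiced consonant — surfaces as [aː] (rule 2).
/n/ (between /a/ and /o/) is unaffected → [n].
/o/ meets the environment for rule 2 (before a voiced consonant) → [oː].
/z/ (between /o/ and /a/) is unaffected → [z].
/a/ (word-final): rule 2 targets it, but not before a voiced consonant → unchanged [a].

[woːnuːmaːnoːza]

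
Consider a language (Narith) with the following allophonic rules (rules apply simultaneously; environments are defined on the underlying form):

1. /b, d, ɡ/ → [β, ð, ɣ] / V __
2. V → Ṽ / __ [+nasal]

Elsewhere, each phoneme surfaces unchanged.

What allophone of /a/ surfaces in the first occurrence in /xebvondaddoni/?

[a]

/a/ (between /d/ and /d/): rule 2 targets it, but not before a nasal consonant → unchanged [a].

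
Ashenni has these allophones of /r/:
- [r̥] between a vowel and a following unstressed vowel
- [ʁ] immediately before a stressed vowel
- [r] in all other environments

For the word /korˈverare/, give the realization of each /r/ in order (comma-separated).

Occurrence 1 (position 3): no conditioning environment matches → elsewhere allophone [r].
Occurrence 2 (position 6): between a vowel and a following unstressed vowel → [r̥].
Occurrence 3 (position 8): between a vowel and a following unstressed vowel → [r̥].

[r], [r̥], [r̥]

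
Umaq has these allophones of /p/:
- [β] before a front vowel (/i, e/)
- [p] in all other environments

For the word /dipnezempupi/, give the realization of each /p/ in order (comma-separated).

Occurrence 1 (position 3): no conditioning environment matches → elsewhere allophone [p].
Occurrence 2 (position 9): no conditioning environment matches → elsewhere allophone [p].
Occurrence 3 (position 11): before a front vowel (/i, e/) → [β].

[p], [p], [β]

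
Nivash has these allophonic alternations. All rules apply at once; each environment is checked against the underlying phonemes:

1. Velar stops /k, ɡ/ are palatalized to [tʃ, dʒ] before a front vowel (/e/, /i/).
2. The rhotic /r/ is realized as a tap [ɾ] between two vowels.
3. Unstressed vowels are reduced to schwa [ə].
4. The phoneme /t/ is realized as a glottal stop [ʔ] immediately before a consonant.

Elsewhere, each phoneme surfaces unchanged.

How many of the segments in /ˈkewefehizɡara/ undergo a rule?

7

Segments that undergo a rule: /k/ → [tʃ] (rule 1); /e/ → [ə] (rule 3); /e/ → [ə] (rule 3); /i/ → [ə] (rule 3); /a/ → [ə] (rule 3); /r/ → [ɾ] (rule 2); /a/ → [ə] (rule 3).
All other segments surface unchanged.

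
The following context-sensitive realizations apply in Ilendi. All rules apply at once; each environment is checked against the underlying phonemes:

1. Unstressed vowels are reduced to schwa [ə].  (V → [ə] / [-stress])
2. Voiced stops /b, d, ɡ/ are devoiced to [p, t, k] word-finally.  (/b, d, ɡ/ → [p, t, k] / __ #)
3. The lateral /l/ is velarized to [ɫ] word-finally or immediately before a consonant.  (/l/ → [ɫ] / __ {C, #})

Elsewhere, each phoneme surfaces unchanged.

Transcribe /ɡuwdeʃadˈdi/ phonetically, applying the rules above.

[ɡəwdəʃədˈdi]

/ɡ/ (word-initial) is in the target of rule 2 but the environment (word-finally) is not met → [ɡ].
Rule 1 applies to /u/ (between /ɡ/ and /w/: in an unstressed syllable) → [ə].
/w/ stays [w].
/d/ (between /w/ and /e/): rule 2 targets it, but not word-finally → unchanged [d].
/e/ (between /d/ and /ʃ/) occurs in an unstressed syllable → [ə] by rule 1.
/ʃ/ (between /e/ and /a/): no rule targets it → [ʃ].
/a/ meets the environment for rule 1 (in an unstressed syllable) → [ə].
/d/ — between /a/ and /d/; rule 2 does not apply here → [d].
/d/ (between /d/ and /i/) fails the environment for rule 2, so it stays [d].
/i/ — word-final; rule 1 does not apply here → [i].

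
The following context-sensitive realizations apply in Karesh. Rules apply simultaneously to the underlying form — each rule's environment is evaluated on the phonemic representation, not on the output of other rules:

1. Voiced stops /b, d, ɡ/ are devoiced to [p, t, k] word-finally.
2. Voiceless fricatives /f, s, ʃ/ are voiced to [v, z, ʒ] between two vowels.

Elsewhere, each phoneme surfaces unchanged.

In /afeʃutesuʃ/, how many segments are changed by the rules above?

Segments that undergo a rule: /f/ → [v] (rule 2); /ʃ/ → [ʒ] (rule 2); /s/ → [z] (rule 2).
All other segments surface unchanged.

3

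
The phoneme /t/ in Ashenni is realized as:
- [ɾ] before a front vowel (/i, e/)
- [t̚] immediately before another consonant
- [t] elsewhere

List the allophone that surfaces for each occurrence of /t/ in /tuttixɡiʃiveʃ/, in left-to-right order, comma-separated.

[t], [t̚], [ɾ]

Occurrence 1 (position 1): no conditioning environment matches → elsewhere allophone [t].
Occurrence 2 (position 3): immediately before another consonant → [t̚].
Occurrence 3 (position 4): before a front vowel (/i, e/) → [ɾ].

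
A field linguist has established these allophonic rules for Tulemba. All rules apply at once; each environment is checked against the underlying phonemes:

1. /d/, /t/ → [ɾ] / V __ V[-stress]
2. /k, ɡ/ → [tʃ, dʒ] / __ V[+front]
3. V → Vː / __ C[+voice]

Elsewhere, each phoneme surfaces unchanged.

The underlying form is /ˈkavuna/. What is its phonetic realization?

[ˈkaːvuːna]

/k/ — word-initial; rule 2 does not apply here → [k].
/a/ (between /k/ and /v/): before a voiced consonant, so rule 3 applies → [aː].
/v/ stays [v].
/u/ (between /v/ and /n/) occurs before a voiced consonant → [uː] by rule 3.
/n/ stays [n].
/a/ (word-final) is in the target of rule 3 but the environment (before a voiced consonant) is not met → [a].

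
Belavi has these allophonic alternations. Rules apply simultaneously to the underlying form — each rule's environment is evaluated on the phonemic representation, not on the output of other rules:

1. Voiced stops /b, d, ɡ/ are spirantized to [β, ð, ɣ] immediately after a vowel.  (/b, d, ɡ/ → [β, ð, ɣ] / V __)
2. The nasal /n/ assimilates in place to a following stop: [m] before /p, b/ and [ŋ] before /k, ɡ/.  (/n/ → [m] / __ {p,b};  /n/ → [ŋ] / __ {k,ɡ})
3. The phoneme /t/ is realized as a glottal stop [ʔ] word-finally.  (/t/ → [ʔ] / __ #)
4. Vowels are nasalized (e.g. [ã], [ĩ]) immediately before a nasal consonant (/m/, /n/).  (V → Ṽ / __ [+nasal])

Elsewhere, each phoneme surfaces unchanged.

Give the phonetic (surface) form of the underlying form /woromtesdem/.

[worõmtesdẽm]

/w/ — not in any rule's target class → [w].
/o/ — between /w/ and /r/; rule 4 does not apply here → [o].
/r/ stays [r].
/o/ — between /r/ and /m/, before a nasal consonant — surfaces as [õ] (rule 4).
/m/ (between /o/ and /t/) is unaffected → [m].
/t/ (between /m/ and /e/) fails the environment for rule 3, so it stays [t].
/e/ (between /t/ and /s/) is in the target of rule 4 but the environment (before a nasal consonant) is not met → [e].
/s/ — not in any rule's target class → [s].
/d/ — between /s/ and /e/; rule 1 does not apply here → [d].
Rule 4 applies to /e/ (between /d/ and /m/: before a nasal consonant) → [ẽ].
/m/ (word-final): no rule targets it → [m].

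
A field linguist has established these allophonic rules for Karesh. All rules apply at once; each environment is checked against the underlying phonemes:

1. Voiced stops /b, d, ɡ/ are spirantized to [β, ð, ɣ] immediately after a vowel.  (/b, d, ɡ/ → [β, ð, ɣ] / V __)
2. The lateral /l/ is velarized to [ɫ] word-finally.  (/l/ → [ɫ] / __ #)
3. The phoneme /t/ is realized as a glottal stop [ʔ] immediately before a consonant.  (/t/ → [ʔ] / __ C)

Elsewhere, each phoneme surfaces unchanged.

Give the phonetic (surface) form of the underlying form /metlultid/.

[meʔlultið]

/t/ — between /e/ and /l/, immediately before a consonant — surfaces as [ʔ] (rule 3).
/l/ (between /t/ and /u/) is in the target of rule 2 but the environment (word-finally) is not met → [l].
/l/ (between /u/ and /t/) is in the target of rule 2 but the environment (word-finally) is not met → [l].
/t/ (between /l/ and /i/) fails the environment for rule 3, so it stays [t].
/d/ — word-final, immediately after a vowel — surfaces as [ð] (rule 1).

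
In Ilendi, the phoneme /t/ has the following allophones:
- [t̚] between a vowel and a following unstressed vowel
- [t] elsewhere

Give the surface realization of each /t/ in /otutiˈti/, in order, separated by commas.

[t̚], [t̚], [t]

Occurrence 1 (position 2): between a vowel and a following unstressed vowel → [t̚].
Occurrence 2 (position 4): between a vowel and a following unstressed vowel → [t̚].
Occurrence 3 (position 6): no conditioning environment matches → elsewhere allophone [t].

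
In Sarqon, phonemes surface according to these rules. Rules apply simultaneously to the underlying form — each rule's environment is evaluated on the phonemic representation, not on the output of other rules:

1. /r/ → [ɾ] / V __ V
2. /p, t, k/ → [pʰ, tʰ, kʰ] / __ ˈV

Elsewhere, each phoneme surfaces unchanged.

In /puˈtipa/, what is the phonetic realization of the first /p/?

[p]

/p/ (word-initial) is in the target of rule 2 but the environment (immediately before a stressed vowel) is not met → [p].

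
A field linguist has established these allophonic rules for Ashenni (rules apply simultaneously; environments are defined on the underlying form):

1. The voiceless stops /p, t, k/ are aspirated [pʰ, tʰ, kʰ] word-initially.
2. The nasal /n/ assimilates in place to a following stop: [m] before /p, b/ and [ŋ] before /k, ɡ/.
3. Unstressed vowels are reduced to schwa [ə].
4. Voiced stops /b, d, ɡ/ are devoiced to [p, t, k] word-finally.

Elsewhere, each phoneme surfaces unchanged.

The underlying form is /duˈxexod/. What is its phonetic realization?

/d/ (word-initial) is in the target of rule 4 but the environment (word-finally) is not met → [d].
/u/ (between /d/ and /x/): in an unstressed syllable, so rule 3 applies → [ə].
/x/ — not in any rule's target class → [x].
/e/ (between /x/ and /x/) fails the environment for rule 3, so it stays [e].
/x/ (between /e/ and /o/) is unaffected → [x].
/o/ (between /x/ and /d/): in an unstressed syllable, so rule 3 applies → [ə].
/d/ (word-final): word-finally, so rule 4 applies → [t].

[dəˈxexət]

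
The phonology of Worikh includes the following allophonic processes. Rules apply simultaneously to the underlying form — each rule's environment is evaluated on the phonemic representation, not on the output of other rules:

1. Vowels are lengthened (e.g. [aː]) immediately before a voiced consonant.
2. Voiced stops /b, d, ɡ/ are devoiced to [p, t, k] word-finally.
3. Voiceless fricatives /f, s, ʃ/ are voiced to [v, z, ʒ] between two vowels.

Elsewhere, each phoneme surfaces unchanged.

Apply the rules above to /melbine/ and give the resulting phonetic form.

/m/ (word-initial): no rule targets it → [m].
/e/ (between /m/ and /l/): before a voiced consonant, so rule 1 applies → [eː].
/l/ (between /e/ and /b/) is unaffected → [l].
/b/ (between /l/ and /i/): rule 2 targets it, but not word-finally → unchanged [b].
/i/ (between /b/ and /n/) occurs before a voiced consonant → [iː] by rule 1.
/n/ (between /i/ and /e/) is unaffected → [n].
/e/ (word-final): rule 1 targets it, but not before a voiced consonant → unchanged [e].

[meːlbiːne]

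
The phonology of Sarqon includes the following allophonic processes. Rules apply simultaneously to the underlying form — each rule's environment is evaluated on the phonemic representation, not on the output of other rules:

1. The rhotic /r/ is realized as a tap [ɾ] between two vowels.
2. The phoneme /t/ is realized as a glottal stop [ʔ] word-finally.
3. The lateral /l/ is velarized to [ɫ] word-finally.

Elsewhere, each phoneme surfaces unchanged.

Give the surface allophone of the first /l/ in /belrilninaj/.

[l]

/l/ (between /e/ and /r/): rule 3 targets it, but not word-finally → unchanged [l].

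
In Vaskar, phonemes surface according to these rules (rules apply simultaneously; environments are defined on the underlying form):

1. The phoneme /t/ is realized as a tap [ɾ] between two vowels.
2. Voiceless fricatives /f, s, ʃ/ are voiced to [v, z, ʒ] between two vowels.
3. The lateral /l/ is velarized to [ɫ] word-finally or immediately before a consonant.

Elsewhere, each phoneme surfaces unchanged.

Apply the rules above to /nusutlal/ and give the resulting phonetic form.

[nuzutlaɫ]

/n/ stays [n].
/u/ stays [u].
/s/ — between /u/ and /u/, between two vowels — surfaces as [z] (rule 2).
/u/ (between /s/ and /t/) is unaffected → [u].
/t/ (between /u/ and /l/) is in the target of rule 1 but the environment (between two vowels) is not met → [t].
/l/ (between /t/ and /a/) fails the environment for rule 3, so it stays [l].
/a/ (between /l/ and /l/) is unaffected → [a].
/l/ meets the environment for rule 3 (word-finally or immediately before a consonant) → [ɫ].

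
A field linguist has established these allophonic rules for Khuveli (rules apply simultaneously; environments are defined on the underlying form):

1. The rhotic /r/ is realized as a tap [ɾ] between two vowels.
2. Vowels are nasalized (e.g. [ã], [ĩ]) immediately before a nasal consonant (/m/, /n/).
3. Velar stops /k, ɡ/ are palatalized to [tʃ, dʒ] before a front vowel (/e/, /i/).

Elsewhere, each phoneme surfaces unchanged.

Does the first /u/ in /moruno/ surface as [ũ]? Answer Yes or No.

/u/ — between /r/ and /n/, before a nasal consonant — surfaces as [ũ] (rule 2).
The actual realization is [ũ], which matches [ũ].

Yes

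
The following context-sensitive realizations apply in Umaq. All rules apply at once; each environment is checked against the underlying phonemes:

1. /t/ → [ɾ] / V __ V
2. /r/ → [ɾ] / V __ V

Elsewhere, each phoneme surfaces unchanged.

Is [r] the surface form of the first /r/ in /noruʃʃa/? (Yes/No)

No

Rule 2 applies to /r/ (between /o/ and /u/: between two vowels) → [ɾ].
The actual realization is [ɾ], not [r].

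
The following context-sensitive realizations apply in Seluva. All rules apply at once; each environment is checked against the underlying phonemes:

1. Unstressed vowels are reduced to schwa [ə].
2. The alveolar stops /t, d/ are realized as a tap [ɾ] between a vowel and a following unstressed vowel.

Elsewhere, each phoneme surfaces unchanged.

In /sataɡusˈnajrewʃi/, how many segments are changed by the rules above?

Segments that undergo a rule: /a/ → [ə] (rule 1); /t/ → [ɾ] (rule 2); /a/ → [ə] (rule 1); /u/ → [ə] (rule 1); /e/ → [ə] (rule 1); /i/ → [ə] (rule 1).
All other segments surface unchanged.

6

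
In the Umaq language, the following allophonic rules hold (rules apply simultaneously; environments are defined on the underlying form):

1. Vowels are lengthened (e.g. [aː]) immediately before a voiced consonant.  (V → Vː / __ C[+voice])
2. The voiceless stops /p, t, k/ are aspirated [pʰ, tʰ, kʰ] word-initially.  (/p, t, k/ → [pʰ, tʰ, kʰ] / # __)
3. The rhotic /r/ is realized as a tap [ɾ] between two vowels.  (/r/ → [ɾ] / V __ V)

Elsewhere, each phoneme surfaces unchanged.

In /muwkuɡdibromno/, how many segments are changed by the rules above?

4

Segments that undergo a rule: /u/ → [uː] (rule 1); /u/ → [uː] (rule 1); /i/ → [iː] (rule 1); /o/ → [oː] (rule 1).
All other segments surface unchanged.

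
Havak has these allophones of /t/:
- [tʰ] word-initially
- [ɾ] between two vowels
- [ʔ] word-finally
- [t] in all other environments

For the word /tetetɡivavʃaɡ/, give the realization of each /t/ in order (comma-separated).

[tʰ], [ɾ], [t]

Occurrence 1 (position 1): word-initially → [tʰ].
Occurrence 2 (position 3): between two vowels → [ɾ].
Occurrence 3 (position 5): no conditioning environment matches → elsewhere allophone [t].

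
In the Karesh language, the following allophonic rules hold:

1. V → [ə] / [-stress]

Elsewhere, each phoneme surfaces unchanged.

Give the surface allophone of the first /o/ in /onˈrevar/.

/o/ meets the environment for rule 1 (in an unstressed syllable) → [ə].

[ə]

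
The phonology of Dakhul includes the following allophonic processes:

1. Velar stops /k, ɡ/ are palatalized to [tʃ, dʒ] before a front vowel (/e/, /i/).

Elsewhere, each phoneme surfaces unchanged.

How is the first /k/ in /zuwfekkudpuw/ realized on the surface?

/k/ — between /e/ and /k/; rule 1 does not apply here → [k].

[k]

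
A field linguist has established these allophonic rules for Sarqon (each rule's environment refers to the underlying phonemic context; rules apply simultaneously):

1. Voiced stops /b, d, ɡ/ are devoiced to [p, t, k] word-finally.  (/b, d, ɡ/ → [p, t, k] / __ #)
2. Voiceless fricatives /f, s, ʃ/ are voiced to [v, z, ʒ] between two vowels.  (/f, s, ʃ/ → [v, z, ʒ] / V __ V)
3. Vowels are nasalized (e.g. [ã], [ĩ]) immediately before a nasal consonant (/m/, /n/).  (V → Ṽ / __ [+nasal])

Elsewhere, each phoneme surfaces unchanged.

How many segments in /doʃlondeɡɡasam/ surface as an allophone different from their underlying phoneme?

3

Segments that undergo a rule: /o/ → [õ] (rule 3); /s/ → [z] (rule 2); /a/ → [ã] (rule 3).
All other segments surface unchanged.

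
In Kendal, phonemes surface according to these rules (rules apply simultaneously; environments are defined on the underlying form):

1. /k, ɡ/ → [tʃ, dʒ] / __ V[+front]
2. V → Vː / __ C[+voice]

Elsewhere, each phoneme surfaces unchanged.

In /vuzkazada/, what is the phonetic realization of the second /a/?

[aː]

/a/ (between /z/ and /d/) occurs before a voiced consonant → [aː] by rule 2.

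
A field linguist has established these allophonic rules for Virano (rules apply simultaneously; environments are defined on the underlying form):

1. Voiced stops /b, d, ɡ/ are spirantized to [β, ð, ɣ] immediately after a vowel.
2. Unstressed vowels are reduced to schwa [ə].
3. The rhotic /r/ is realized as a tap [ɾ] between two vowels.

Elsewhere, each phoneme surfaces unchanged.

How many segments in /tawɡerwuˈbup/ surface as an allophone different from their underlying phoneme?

4

Segments that undergo a rule: /a/ → [ə] (rule 2); /e/ → [ə] (rule 2); /u/ → [ə] (rule 2); /b/ → [β] (rule 1).
All other segments surface unchanged.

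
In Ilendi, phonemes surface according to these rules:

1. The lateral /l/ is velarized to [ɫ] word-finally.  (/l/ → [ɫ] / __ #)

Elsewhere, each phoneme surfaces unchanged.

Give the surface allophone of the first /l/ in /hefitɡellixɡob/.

[l]

/l/ — between /e/ and /l/; rule 1 does not apply here → [l].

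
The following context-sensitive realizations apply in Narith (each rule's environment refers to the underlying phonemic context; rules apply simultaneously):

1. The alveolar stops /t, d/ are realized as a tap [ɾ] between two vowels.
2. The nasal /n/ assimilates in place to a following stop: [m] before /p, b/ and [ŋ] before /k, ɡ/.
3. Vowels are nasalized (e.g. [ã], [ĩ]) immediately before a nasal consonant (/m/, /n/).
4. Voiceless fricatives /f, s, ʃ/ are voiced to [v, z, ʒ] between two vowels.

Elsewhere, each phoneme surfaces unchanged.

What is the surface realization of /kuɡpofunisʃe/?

[kuɡpovũnisʃe]

/u/ (between /k/ and /ɡ/) fails the environment for rule 3, so it stays [u].
/o/ (between /p/ and /f/) fails the environment for rule 3, so it stays [o].
/f/ — between /o/ and /u/, between two vowels — surfaces as [v] (rule 4).
/u/ (between /f/ and /n/) occurs before a nasal consonant → [ũ] by rule 3.
/n/ (between /u/ and /i/) fails the environment for rule 2, so it stays [n].
/i/ (between /n/ and /s/) is in the target of rule 3 but the environment (before a nasal consonant) is not met → [i].
/s/ (between /i/ and /ʃ/) fails the environment for rule 4, so it stays [s].
/ʃ/ (between /s/ and /e/) fails the environment for rule 4, so it stays [ʃ].
/e/ (word-final) is in the target of rule 3 but the environment (before a nasal consonant) is not met → [e].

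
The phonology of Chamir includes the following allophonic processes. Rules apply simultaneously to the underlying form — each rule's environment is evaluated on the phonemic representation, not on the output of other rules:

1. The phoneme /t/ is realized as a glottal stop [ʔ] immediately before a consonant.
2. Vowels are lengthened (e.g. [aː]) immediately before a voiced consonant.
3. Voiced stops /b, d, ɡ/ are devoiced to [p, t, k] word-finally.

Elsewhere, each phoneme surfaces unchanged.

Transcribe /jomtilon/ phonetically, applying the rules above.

/o/ (between /j/ and /m/): before a voiced consonant, so rule 2 applies → [oː].
/t/ (between /m/ and /i/): rule 1 targets it, but not immediately before a consonant → unchanged [t].
/i/ — between /t/ and /l/, before a voiced consonant — surfaces as [iː] (rule 2).
Rule 2 applies to /o/ (between /l/ and /n/: before a voiced consonant) → [oː].

[joːmtiːloːn]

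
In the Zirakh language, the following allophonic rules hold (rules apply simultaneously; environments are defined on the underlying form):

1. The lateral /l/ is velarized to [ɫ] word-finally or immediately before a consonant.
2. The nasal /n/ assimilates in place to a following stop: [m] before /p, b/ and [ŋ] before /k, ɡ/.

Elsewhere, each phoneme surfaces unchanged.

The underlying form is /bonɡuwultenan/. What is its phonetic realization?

/b/ (word-initial): no rule targets it → [b].
/o/ — not in any rule's target class → [o].
/n/ — between /o/ and /ɡ/, before a labial or velar stop — surfaces as [ŋ] (rule 2).
/ɡ/ stays [ɡ].
/u/ (between /ɡ/ and /w/) is unaffected → [u].
/w/ (between /u/ and /u/): no rule targets it → [w].
/u/ (between /w/ and /l/): no rule targets it → [u].
/l/ (between /u/ and /t/): word-finally or immediately before a consonant, so rule 1 applies → [ɫ].
/t/ stays [t].
/e/ (between /t/ and /n/): no rule targets it → [e].
/n/ — between /e/ and /a/; rule 2 does not apply here → [n].
/a/ (between /n/ and /n/): no rule targets it → [a].
/n/ — word-final; rule 2 does not apply here → [n].

[boŋɡuwuɫtenan]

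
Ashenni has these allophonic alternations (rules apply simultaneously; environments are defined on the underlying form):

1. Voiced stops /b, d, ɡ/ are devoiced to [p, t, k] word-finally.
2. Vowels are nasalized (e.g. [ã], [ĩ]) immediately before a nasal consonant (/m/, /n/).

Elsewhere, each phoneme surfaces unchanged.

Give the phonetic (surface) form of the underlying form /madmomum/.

/a/ (between /m/ and /d/) is in the target of rule 2 but the environment (before a nasal consonant) is not met → [a].
/d/ (between /a/ and /m/) is in the target of rule 1 but the environment (word-finally) is not met → [d].
/o/ (between /m/ and /m/): before a nasal consonant, so rule 2 applies → [õ].
/u/ (between /m/ and /m/) occurs before a nasal consonant → [ũ] by rule 2.

[madmõmũm]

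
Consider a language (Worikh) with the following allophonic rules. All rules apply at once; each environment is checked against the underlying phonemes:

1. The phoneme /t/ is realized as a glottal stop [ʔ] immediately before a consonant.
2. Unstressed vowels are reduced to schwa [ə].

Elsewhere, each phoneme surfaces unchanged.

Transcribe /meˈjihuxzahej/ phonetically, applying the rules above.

[məˈjihəxzəhəj]

/e/ — between /m/ and /j/, in an unstressed syllable — surfaces as [ə] (rule 2).
/i/ (between /j/ and /h/) is in the target of rule 2 but the environment (in an unstressed syllable) is not met → [i].
/u/ (between /h/ and /x/): in an unstressed syllable, so rule 2 applies → [ə].
/a/ (between /z/ and /h/): in an unstressed syllable, so rule 2 applies → [ə].
/e/ meets the environment for rule 2 (in an unstressed syllable) → [ə].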